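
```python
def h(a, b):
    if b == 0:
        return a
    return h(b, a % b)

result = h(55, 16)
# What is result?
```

h(55, 16) -> h(16, 7) -> h(7, 2) -> h(2, 1) -> h(1, 0) -> 1

Answer: 1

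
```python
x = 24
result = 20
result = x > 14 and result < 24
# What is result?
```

Trace:
`x = 24` → x = 24
`result = 20` → result = 20
`result = x > 14 and result < 24` → result = True
So result = True

Answer: True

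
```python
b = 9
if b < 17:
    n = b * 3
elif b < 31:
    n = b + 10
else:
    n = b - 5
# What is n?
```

Trace:
`b = 9` → b = 9
`if b < 17: ...` → b < 17 is True → n = 27
So n = 27

Answer: 27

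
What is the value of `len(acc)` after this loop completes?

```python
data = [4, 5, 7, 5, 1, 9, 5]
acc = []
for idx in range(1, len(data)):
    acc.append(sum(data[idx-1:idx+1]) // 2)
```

Number of 2-element averages
`acc` takes the values: [] → [4] → [4, 6] → [4, 6, 6] → [4, 6, 6, 3] → [4, 6, 6, 3, 5] → [4, 6, 6, 3, 5, 7]
So `len(acc)` = 6

Answer: 6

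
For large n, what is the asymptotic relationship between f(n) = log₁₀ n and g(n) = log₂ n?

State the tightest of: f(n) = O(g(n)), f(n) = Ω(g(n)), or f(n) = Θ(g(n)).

log₁₀ n vs log₂ n: f(n) = Θ(g(n)) — they are asymptotically equivalent (log bases differ by a constant factor).

Answer: f(n) = Θ(g(n)) — they are asymptotically equivalent (log bases differ by a constant factor).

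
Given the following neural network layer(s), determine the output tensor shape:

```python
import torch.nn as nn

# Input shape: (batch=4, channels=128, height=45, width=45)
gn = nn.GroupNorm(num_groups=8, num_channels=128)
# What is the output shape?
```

Input: (4, 128, 45, 45) -> Output: (4, 128, 45, 45)

Answer: (4, 128, 45, 45)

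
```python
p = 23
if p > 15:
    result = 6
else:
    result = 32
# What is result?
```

Trace:
`p = 23` → p = 23
`if p > 15: ...` → p > 15 is True → result = 6
So result = 6

Answer: 6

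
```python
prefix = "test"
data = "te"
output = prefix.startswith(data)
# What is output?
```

Trace:
`prefix = "test"` → prefix = 'test'
`data = "te"` → data = 'te'
`output = prefix.startswith(data)` → output = True
So output = True

Answer: True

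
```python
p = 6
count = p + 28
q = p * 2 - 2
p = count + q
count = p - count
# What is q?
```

Trace:
`p = 6` → p = 6
`count = p + 28` → count = 34
`q = p * 2 - 2` → q = 10
`p = count + q` → p = 44
`count = p - count` → count = 10
So q = 10

Answer: 10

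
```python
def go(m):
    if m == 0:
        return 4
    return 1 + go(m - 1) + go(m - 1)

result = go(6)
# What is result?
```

go(m) = 1 + 2·go(m-1), go(0)=4. Closed form: (4+1)·2^6 - 1 = 319.

Answer: 319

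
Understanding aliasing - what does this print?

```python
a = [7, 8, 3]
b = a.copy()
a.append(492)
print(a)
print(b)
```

Key concept: list.copy() creates independent copy.
Step by step:
`a = [7, 8, 3]` → a = [7, 8, 3]
`b = a.copy()` → b = [7, 8, 3]
`a.append(492)` → a = [7, 8, 3, 492]
`print(a)` → prints [7, 8, 3, 492]
`print(b)` → prints [7, 8, 3]

Answer:
[7, 8, 3, 492]
[7, 8, 3]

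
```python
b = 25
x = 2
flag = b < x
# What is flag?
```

Trace:
`b = 25` → b = 25
`x = 2` → x = 2
`flag = b < x` → flag = False
So flag = False

Answer: False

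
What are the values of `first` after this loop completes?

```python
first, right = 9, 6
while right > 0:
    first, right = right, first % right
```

GCD of 9 and 6
`first` takes the values: 9 → 6 → 3

Answer: 3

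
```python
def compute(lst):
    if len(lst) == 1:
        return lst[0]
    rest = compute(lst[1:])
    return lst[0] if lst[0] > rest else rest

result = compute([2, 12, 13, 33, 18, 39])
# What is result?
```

Recursive max over [2, 12, 13, 33, 18, 39] = 39

Answer: 39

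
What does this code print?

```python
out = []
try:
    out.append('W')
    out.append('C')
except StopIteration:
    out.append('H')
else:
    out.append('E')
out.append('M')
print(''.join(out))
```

Execution trace: 'W' (try body) → 'C' (try body, no exception) → 'E' (else) → 'M' (after the try/except). Output: WCEM

Answer: WCEM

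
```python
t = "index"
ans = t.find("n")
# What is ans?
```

Trace:
`t = "index"` → t = 'index'
`ans = t.find("n")` → ans = 1
So ans = 1

Answer: 1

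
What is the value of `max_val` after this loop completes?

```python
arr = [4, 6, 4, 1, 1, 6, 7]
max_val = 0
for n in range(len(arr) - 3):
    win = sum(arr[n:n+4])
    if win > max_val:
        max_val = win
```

Max sum of 4-element window in [4, 6, 4, 1, 1, 6, 7]
`max_val` takes the values: 0 → 15

Answer: 15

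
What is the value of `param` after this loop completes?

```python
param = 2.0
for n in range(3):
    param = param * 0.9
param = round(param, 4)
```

Exponential decay: 2.0 * 0.9^3
`param` takes the values: 2.0 → 1.8 → 1.62 → 1.458

Answer: 1.458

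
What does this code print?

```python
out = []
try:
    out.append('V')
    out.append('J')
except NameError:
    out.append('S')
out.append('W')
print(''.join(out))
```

Execution trace: 'V' (try body) → 'J' (try body, no exception) → 'W' (after the try/except). Output: VJW

Answer: VJW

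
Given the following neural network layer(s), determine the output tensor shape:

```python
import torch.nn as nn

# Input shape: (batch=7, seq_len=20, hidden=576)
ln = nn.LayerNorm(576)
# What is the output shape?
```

Input: (7, 20, 576) -> Output: (7, 20, 576)

Answer: (7, 20, 576)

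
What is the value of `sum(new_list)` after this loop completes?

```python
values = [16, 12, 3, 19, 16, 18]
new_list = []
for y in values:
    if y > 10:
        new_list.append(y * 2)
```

Sum of doubled values > 10
`new_list` takes the values: [] → [32] → [32, 24] → [32, 24, 38] → [32, 24, 38, 32] → [32, 24, 38, 32, 36]
So `sum(new_list)` = 162

Answer: 162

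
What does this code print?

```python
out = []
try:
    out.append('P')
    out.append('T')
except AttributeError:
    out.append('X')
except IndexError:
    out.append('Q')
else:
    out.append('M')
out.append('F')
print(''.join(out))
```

Execution trace: 'P' (try body) → 'T' (try body, no exception) → 'M' (else) → 'F' (after the try/except). Output: PTMF

Answer: PTMF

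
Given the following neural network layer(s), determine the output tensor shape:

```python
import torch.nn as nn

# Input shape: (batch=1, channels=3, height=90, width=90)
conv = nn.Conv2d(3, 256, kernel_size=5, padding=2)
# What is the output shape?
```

Input: (1, 3, 90, 90) -> Output: (1, 256, 90, 90)

Answer: (1, 256, 90, 90)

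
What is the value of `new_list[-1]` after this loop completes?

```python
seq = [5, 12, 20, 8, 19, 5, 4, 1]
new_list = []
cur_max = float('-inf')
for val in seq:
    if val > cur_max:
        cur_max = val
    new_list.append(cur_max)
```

Running max ends at 20
`new_list` takes the values: [] → [5] → [5, 12] → [5, 12, 20] → [5, 12, 20, 20] → [5, 12, 20, 20, 20] → [5, 12, 20, 20, 20, 20] → [5, 12, 20, 20, 20, 20, 20] → [5, 12, 20, 20, 20, 20, 20, 20]
So `new_list[-1]` = 20

Answer: 20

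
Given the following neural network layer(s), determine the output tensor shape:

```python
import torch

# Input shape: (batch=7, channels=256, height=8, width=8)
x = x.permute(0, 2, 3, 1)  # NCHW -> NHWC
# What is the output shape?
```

Input: (7, 256, 8, 8) -> Output: (7, 8, 8, 256)

Answer: (7, 8, 8, 256)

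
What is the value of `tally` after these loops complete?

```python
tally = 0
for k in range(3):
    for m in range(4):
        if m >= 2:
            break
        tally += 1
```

Inner breaks at 2, outer runs 3 times
`tally` takes the values: 0 → 1 → 2 → 3 → 4 → 5 → 6

Answer: 6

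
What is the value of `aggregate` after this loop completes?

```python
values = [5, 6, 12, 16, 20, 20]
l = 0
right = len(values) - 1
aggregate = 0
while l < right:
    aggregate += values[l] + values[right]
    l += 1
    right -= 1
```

Sum of pairs from ends
`aggregate` takes the values: 0 → 25 → 51 → 79

Answer: 79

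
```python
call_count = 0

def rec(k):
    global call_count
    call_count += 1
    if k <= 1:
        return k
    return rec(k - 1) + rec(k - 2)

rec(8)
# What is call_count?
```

Calls(k) = 1 + Calls(k-1) + Calls(k-2); Calls(0)=Calls(1)=1. For k=8 this gives 67.

Answer: 67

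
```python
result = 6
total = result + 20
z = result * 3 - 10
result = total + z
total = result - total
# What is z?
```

Trace:
`result = 6` → result = 6
`total = result + 20` → total = 26
`z = result * 3 - 10` → z = 8
`result = total + z` → result = 34
`total = result - total` → total = 8
So z = 8

Answer: 8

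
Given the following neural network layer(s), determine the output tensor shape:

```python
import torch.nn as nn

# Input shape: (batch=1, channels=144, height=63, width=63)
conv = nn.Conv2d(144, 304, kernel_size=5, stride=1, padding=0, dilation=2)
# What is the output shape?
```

Input: (1, 144, 63, 63) -> Output: (1, 304, 55, 55)

Answer: (1, 304, 55, 55)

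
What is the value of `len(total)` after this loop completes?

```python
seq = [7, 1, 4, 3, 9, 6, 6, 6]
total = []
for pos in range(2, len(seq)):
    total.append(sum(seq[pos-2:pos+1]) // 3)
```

Number of 3-element averages
`total` takes the values: [] → [4] → [4, 2] → [4, 2, 5] → [4, 2, 5, 6] → [4, 2, 5, 6, 7] → [4, 2, 5, 6, 7, 6]
So `len(total)` = 6

Answer: 6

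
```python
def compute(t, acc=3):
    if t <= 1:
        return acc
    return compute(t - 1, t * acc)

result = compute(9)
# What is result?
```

Accumulator trace (n, acc): (9, 3) -> (8, 27) -> (7, 216) -> (6, 1512) -> (5, 9072) -> (4, 45360) -> (3, 181440) -> (2, 544320) -> (1, 1088640) -> return 1088640

Answer: 1088640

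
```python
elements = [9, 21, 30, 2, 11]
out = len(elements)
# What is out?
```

Trace:
`elements = [9, 21, 30, 2, 11]` → elements = [9, 21, 30, 2, 11]
`out = len(elements)` → out = 5
So out = 5

Answer: 5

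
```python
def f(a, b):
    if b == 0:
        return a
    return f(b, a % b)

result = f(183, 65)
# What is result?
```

f(183, 65) -> f(65, 53) -> f(53, 12) -> f(12, 5) -> f(5, 2) -> f(2, 1) -> f(1, 0) -> 1

Answer: 1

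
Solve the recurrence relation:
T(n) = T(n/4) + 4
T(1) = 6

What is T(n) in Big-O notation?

Each step divides n by 4 and adds 4. After log_4(n) steps we reach T(1)=6. So T(n) = 4·log_4(n) + 6 = O(log n).

Answer: O(log n)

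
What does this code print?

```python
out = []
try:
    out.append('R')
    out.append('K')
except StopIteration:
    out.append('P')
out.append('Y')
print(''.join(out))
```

Execution trace: 'R' (try body) → 'K' (try body, no exception) → 'Y' (after the try/except). Output: RKY

Answer: RKY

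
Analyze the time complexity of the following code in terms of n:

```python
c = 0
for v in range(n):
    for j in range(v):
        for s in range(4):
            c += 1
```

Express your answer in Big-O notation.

Each loop level contributes: n × n × 1. Multiplying the contributions gives O(n^2).

Answer: O(n^2)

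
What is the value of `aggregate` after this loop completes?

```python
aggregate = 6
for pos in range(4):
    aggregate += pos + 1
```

Start at 6, add 1 to 4 = 16
`aggregate` takes the values: 6 → 7 → 9 → 12 → 16

Answer: 16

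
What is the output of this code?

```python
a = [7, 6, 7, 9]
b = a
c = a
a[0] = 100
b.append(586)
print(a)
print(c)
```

Key concept: multiple aliases.
Step by step:
`a = [7, 6, 7, 9]` → a = [7, 6, 7, 9]
`b = a` → b = [7, 6, 7, 9] (same object as a)
`c = a` → c = [7, 6, 7, 9] (same object as a, b)
`a[0] = 100` → a = [100, 6, 7, 9] (same object as b, c); b = [100, 6, 7, 9] (same object as a, c); c = [100, 6, 7, 9] (same object as a, b)
`b.append(586)` → a = [100, 6, 7, 9, 586] (same object as b, c); b = [100, 6, 7, 9, 586] (same object as a, c); c = [100, 6, 7, 9, 586] (same object as a, b)
`print(a)` → prints [100, 6, 7, 9, 586]
`print(c)` → prints [100, 6, 7, 9, 586]

Answer:
[100, 6, 7, 9, 586]
[100, 6, 7, 9, 586]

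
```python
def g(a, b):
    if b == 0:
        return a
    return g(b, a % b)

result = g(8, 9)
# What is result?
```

g(8, 9) -> g(9, 8) -> g(8, 1) -> g(1, 0) -> 1

Answer: 1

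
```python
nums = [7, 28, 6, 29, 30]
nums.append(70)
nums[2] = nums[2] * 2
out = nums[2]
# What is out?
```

Trace:
`nums = [7, 28, 6, 29, 30]` → nums = [7, 28, 6, 29, 30]
`nums.append(70)` → nums = [7, 28, 6, 29, 30, 70]
`nums[2] = nums[2] * 2` → nums = [7, 28, 12, 29, 30, 70]
`out = nums[2]` → out = 12
So out = 12

Answer: 12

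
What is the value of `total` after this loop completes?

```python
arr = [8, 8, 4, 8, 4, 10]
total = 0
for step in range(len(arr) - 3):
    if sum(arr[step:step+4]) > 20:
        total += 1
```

Count windows with sum > 20
`total` takes the values: 0 → 1 → 2 → 3

Answer: 3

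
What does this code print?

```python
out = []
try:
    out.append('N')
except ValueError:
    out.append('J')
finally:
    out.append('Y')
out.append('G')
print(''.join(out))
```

Execution trace: 'N' (try body, no exception) → 'Y' (finally) → 'G' (after the try/except). Output: NYG

Answer: NYG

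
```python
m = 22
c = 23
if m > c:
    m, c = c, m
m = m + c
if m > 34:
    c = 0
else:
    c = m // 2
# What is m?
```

Trace:
`m = 22` → m = 22
`c = 23` → c = 23
`if m > c: ...` → m > c is False → no variable changes
`m = m + c` → m = 45
`if m > 34: ...` → m > 34 is True → c = 0
So m = 45

Answer: 45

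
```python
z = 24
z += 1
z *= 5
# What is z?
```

Trace:
`z = 24` → z = 24
`z += 1` → z = 25
`z *= 5` → z = 125
So z = 125

Answer: 125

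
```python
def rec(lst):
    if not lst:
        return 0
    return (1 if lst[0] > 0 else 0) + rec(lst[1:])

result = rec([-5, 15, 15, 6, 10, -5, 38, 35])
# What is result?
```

Count of positive elements in [-5, 15, 15, 6, 10, -5, 38, 35] = 6

Answer: 6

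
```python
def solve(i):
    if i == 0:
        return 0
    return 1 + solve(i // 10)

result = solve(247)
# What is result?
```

Count of digits of 247: 3

Answer: 3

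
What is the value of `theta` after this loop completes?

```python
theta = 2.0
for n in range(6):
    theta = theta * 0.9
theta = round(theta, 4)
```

Exponential decay: 2.0 * 0.9^6
`theta` takes the values: 2.0 → 1.8 → 1.62 → 1.458 → 1.3122 → 1.18098 → 1.062882 → 1.0629

Answer: 1.0629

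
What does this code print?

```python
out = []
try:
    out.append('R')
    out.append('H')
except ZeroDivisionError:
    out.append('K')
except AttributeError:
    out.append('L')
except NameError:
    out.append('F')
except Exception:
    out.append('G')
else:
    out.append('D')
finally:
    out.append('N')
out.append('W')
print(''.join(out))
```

Execution trace: 'R' (try body) → 'H' (try body, no exception) → 'D' (else) → 'N' (finally) → 'W' (after the try/except). Output: RHDNW

Answer: RHDNW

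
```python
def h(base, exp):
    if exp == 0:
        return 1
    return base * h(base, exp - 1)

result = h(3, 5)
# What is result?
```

h(3, 5) = 3 * 3 * 3 * 3 * 3 = 243

Answer: 243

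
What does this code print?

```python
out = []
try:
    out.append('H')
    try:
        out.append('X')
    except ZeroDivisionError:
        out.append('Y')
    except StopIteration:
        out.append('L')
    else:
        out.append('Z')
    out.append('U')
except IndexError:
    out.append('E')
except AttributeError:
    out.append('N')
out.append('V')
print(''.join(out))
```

Execution trace: 'H' (try body) → 'X' (inner try body, no exception) → 'Z' (inner else) → 'U' (try body, no exception) → 'V' (after the try/except). Output: HXZUV

Answer: HXZUV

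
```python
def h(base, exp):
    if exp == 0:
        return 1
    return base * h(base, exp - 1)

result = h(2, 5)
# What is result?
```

h(2, 5) = 2 * 2 * 2 * 2 * 2 = 32

Answer: 32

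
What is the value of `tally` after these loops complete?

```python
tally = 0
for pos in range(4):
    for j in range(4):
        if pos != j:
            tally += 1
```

4² - 4 (exclude diagonal)
`tally` takes the values: 0 → 1 → 2 → 3 → 4 → 5 → 6 → 7 → 8 → 9 → 10 → 11 → 12

Answer: 12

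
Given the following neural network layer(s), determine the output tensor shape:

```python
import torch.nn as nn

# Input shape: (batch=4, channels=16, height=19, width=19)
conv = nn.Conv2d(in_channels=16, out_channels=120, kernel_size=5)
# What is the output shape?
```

Input: (4, 16, 19, 19) -> Output: (4, 120, 15, 15)

Answer: (4, 120, 15, 15)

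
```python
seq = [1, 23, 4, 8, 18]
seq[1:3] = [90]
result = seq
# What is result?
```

Trace:
`seq = [1, 23, 4, 8, 18]` → seq = [1, 23, 4, 8, 18]
`seq[1:3] = [90]` → seq = [1, 90, 8, 18]
`result = seq` → result = [1, 90, 8, 18]
So result = [1, 90, 8, 18]

Answer: [1, 90, 8, 18]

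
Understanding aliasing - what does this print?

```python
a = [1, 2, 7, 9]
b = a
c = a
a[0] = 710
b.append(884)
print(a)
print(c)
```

Key concept: multiple aliases.
Step by step:
`a = [1, 2, 7, 9]` → a = [1, 2, 7, 9]
`b = a` → b = [1, 2, 7, 9] (same object as a)
`c = a` → c = [1, 2, 7, 9] (same object as a, b)
`a[0] = 710` → a = [710, 2, 7, 9] (same object as b, c); b = [710, 2, 7, 9] (same object as a, c); c = [710, 2, 7, 9] (same object as a, b)
`b.append(884)` → a = [710, 2, 7, 9, 884] (same object as b, c); b = [710, 2, 7, 9, 884] (same object as a, c); c = [710, 2, 7, 9, 884] (same object as a, b)
`print(a)` → prints [710, 2, 7, 9, 884]
`print(c)` → prints [710, 2, 7, 9, 884]

Answer:
[710, 2, 7, 9, 884]
[710, 2, 7, 9, 884]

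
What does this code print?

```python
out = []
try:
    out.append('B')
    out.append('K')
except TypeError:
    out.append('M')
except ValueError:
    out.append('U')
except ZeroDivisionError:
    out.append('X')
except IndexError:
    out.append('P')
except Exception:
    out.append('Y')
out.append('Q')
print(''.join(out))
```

Execution trace: 'B' (try body) → 'K' (try body, no exception) → 'Q' (after the try/except). Output: BKQ

Answer: BKQ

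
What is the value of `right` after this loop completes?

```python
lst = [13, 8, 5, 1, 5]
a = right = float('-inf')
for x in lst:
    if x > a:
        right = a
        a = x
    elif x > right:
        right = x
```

Second largest (with repeats) in [13, 8, 5, 1, 5]
`right` takes the values: -inf → 8

Answer: 8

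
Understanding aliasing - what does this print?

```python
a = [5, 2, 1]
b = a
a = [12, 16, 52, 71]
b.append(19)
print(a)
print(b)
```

Key concept: rebinding vs mutation: a is rebound to a new list, b still points at the original.
Step by step:
`a = [5, 2, 1]` → a = [5, 2, 1]
`b = a` → b = [5, 2, 1] (same object as a)
`a = [12, 16, 52, 71]` → a = [12, 16, 52, 71]
`b.append(19)` → b = [5, 2, 1, 19]
`print(a)` → prints [12, 16, 52, 71]
`print(b)` → prints [5, 2, 1, 19]

Answer:
[12, 16, 52, 71]
[5, 2, 1, 19]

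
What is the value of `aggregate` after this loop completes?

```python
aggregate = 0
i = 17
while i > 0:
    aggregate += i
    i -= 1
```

Sum 17 down to 1
`aggregate` takes the values: 0 → 17 → 33 → 48 → 62 → 75 → 87 → 98 → 108 → 117 → 125 → 132 → 138 → 143 → 147 → 150 → 152 → 153

Answer: 153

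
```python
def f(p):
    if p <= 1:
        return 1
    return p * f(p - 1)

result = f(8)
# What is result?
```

f(8) = 8 * 7 * 6 * 5 * 4 * 3 * 2 * 1 = 40320

Answer: 40320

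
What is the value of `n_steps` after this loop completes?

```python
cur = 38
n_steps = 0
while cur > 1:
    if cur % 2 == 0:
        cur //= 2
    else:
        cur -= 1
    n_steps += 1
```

Steps to reduce 38 to 1
`n_steps` takes the values: 0 → 1 → 2 → 3 → 4 → 5 → 6 → 7

Answer: 7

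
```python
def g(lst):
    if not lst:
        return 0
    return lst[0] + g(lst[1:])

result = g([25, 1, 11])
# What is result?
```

25 + 1 + 11 + 0 = 37

Answer: 37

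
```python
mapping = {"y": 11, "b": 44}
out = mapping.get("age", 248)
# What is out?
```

Trace:
`mapping = {"y": 11, "b": 44}` → mapping = {'y': 11, 'b': 44}
`out = mapping.get("age", 248)` → out = 248
So out = 248

Answer: 248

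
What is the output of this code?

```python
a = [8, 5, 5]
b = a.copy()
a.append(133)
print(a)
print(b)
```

Key concept: list.copy() creates independent copy.
Step by step:
`a = [8, 5, 5]` → a = [8, 5, 5]
`b = a.copy()` → b = [8, 5, 5]
`a.append(133)` → a = [8, 5, 5, 133]
`print(a)` → prints [8, 5, 5, 133]
`print(b)` → prints [8, 5, 5]

Answer:
[8, 5, 5, 133]
[8, 5, 5]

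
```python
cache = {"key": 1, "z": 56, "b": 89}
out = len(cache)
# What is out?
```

Trace:
`cache = {"key": 1, "z": 56, "b": 89}` → cache = {'key': 1, 'z': 56, 'b': 89}
`out = len(cache)` → out = 3
So out = 3

Answer: 3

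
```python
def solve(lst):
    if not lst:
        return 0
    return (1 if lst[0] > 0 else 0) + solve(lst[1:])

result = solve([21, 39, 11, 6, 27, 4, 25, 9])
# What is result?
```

Count of positive elements in [21, 39, 11, 6, 27, 4, 25, 9] = 8

Answer: 8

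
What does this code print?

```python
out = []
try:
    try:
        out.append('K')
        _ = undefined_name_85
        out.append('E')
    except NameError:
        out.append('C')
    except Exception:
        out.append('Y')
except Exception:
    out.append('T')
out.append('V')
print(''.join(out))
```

Execution trace: 'K' (inner try body) → 'C' (inner except NameError) → 'V' (after the try/except). Output: KCV

Answer: KCV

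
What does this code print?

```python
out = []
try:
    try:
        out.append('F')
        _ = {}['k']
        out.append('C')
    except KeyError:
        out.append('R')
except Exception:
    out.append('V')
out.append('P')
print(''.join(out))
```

Execution trace: 'F' (inner try body) → 'R' (inner except KeyError) → 'P' (after the try/except). Output: FRP

Answer: FRP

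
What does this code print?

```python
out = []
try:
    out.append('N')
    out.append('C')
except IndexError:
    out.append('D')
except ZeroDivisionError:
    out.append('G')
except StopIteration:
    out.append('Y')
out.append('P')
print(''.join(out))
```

Execution trace: 'N' (try body) → 'C' (try body, no exception) → 'P' (after the try/except). Output: NCP

Answer: NCP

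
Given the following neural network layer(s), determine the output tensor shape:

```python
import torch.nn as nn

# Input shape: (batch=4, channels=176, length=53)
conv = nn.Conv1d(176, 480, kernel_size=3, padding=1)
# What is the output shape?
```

Input: (4, 176, 53) -> Output: (4, 480, 53)

Answer: (4, 480, 53)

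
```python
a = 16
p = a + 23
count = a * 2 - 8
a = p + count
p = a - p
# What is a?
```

Trace:
`a = 16` → a = 16
`p = a + 23` → p = 39
`count = a * 2 - 8` → count = 24
`a = p + count` → a = 63
`p = a - p` → p = 24
So a = 63

Answer: 63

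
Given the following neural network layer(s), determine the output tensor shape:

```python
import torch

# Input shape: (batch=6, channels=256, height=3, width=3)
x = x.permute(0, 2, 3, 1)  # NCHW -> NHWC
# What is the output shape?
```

Input: (6, 256, 3, 3) -> Output: (6, 3, 3, 256)

Answer: (6, 3, 3, 256)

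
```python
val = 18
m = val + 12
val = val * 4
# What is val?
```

Trace:
`val = 18` → val = 18
`m = val + 12` → m = 30
`val = val * 4` → val = 72
So val = 72

Answer: 72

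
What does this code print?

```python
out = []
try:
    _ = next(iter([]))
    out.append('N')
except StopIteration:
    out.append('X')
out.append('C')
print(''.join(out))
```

Execution trace: 'X' (except StopIteration) → 'C' (after the try/except). Output: XC

Answer: XC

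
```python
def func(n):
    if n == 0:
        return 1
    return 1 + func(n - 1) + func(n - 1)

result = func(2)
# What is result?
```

func(n) = 1 + 2·func(n-1), func(0)=1. Closed form: (1+1)·2^2 - 1 = 7.

Answer: 7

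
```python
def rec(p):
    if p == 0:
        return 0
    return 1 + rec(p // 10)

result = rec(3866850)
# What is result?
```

Count of digits of 3866850: 7

Answer: 7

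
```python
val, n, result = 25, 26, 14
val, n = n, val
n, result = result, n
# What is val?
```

Trace:
`val, n, result = 25, 26, 14` → val = 25; n = 26; result = 14
`val, n = n, val` → val = 26; n = 25
`n, result = result, n` → n = 14; result = 25
So val = 26

Answer: 26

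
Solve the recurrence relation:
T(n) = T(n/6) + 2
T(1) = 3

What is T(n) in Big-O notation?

Each step divides n by 6 and adds 2. After log_6(n) steps we reach T(1)=3. So T(n) = 2·log_6(n) + 3 = O(log n).

Answer: O(log n)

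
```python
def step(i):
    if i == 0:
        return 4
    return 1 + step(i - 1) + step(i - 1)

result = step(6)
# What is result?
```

step(i) = 1 + 2·step(i-1), step(0)=4. Closed form: (4+1)·2^6 - 1 = 319.

Answer: 319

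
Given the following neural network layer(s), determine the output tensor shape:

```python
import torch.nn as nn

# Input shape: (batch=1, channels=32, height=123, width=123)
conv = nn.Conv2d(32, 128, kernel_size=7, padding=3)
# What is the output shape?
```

Input: (1, 32, 123, 123) -> Output: (1, 128, 123, 123)

Answer: (1, 128, 123, 123)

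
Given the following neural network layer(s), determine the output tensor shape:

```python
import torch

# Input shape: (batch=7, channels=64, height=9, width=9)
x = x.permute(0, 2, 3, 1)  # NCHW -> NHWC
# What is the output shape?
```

Input: (7, 64, 9, 9) -> Output: (7, 9, 9, 64)

Answer: (7, 9, 9, 64)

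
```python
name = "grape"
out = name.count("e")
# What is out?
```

Trace:
`name = "grape"` → name = 'grape'
`out = name.count("e")` → out = 1
So out = 1

Answer: 1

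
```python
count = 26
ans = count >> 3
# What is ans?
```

Trace:
`count = 26` → count = 26
`ans = count >> 3` → ans = 3
So ans = 3

Answer: 3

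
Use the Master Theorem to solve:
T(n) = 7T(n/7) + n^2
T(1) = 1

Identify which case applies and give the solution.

a=7, b=7, f(n)=n^2. log_7(7) = 1. Since c=2 > 1 and the regularity condition holds (7(n/7)^2 = (7/7^2)n^2 with 7/7^2 < 1), Case 3 applies: T(n) = Θ(f(n)) = O(n^2).

Answer: O(n^2) - Case 3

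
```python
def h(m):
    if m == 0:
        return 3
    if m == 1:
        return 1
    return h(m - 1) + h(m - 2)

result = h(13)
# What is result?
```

Build up from base cases: h(0)=3, h(1)=1, h(2)=4, h(3)=5, h(4)=9, h(5)=14, h(6)=23, ..., h(13)=665

Answer: 665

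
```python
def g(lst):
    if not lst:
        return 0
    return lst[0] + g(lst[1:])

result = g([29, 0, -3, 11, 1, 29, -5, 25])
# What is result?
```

29 + 0 + (-3) + 11 + 1 + 29 + (-5) + 25 + 0 = 87

Answer: 87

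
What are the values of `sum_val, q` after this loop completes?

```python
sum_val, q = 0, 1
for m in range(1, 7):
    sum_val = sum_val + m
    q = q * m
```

Sum and factorial of 1 to 6
`sum_val, q` takes the values: (0, 1) → (1, 1) → (3, 1) → (3, 2) → (6, 2) → (6, 6) → (10, 6) → (10, 24) → (15, 24) → (15, 120) → (21, 120) → (21, 720)

Answer: 21, 720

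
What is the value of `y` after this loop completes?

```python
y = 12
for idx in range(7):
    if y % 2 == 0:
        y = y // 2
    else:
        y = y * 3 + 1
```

Collatz-style transformation from 12
`y` takes the values: 12 → 6 → 3 → 10 → 5 → 16 → 8 → 4

Answer: 4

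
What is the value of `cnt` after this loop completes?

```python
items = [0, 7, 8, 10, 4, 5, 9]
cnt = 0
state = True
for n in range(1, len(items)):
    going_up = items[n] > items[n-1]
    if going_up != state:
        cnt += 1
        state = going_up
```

Count direction changes in [0, 7, 8, 10, 4, 5, 9]
`cnt` takes the values: 0 → 1 → 2

Answer: 2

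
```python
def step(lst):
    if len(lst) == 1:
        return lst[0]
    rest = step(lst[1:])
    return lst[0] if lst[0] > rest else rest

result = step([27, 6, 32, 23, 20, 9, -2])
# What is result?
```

Recursive max over [27, 6, 32, 23, 20, 9, -2] = 32

Answer: 32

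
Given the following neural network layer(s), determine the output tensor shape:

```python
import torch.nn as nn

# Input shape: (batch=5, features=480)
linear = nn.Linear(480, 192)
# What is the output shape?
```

Input: (5, 480) -> Output: (5, 192)

Answer: (5, 192)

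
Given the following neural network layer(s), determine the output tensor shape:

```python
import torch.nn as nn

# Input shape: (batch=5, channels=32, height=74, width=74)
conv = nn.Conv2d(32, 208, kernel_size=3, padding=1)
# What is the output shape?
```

Input: (5, 32, 74, 74) -> Output: (5, 208, 74, 74)

Answer: (5, 208, 74, 74)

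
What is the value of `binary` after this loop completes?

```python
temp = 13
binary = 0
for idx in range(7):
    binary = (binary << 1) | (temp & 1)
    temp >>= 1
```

Reverse lowest 7 bits of 13
`binary` takes the values: 0 → 1 → 2 → 5 → 11 → 22 → 44 → 88

Answer: 88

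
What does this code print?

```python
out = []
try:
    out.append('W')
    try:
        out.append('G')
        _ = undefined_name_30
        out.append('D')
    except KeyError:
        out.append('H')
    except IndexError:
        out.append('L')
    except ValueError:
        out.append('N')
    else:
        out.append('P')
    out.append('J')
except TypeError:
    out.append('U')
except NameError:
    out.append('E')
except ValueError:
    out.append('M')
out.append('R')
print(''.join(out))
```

Execution trace: 'W' (try body) → 'G' (inner try body) → 'E' (except NameError) → 'R' (after the try/except). Output: WGER

Answer: WGER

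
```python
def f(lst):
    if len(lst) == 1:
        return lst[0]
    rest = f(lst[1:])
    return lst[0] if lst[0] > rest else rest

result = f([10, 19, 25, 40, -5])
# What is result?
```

Recursive max over [10, 19, 25, 40, -5] = 40

Answer: 40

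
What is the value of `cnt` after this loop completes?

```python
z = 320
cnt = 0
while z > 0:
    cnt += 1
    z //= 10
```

Count digits by repeated division by 10
`cnt` takes the values: 0 → 1 → 2 → 3

Answer: 3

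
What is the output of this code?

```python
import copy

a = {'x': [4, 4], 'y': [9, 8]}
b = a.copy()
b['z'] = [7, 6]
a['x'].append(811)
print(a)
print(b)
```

Key concept: shallow copy of dict with mutable values.
Step by step:
`a = {'x': [4, 4], 'y': [9, 8]}` → a = {'x': [4, 4], 'y': [9, 8]}
`b = a.copy()` → b = {'x': [4, 4], 'y': [9, 8]}
`b['z'] = [7, 6]` → b = {'x': [4, 4], 'y': [9, 8], 'z': [7, 6]}
`a['x'].append(811)` → a = {'x': [4, 4, 811], 'y': [9, 8]}; b = {'x': [4, 4, 811], 'y': [9, 8], 'z': [7, 6]}
`print(a)` → prints {'x': [4, 4, 811], 'y': [9, 8]}
`print(b)` → prints {'x': [4, 4, 811], 'y': [9, 8], 'z': [7, 6]}

Answer:
{'x': [4, 4, 811], 'y': [9, 8]}
{'x': [4, 4, 811], 'y': [9, 8], 'z': [7, 6]}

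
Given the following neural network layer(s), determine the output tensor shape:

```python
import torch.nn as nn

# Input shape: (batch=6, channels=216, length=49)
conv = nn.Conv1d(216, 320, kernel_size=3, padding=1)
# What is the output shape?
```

Input: (6, 216, 49) -> Output: (6, 320, 49)

Answer: (6, 320, 49)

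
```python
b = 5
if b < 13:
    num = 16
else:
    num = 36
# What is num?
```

Trace:
`b = 5` → b = 5
`if b < 13: ...` → b < 13 is True → num = 16
So num = 16

Answer: 16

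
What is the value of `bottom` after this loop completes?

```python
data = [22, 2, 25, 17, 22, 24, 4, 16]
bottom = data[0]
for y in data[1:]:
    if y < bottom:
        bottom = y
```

Minimum of [22, 2, 25, 17, 22, 24, 4, 16]
`bottom` takes the values: 22 → 2

Answer: 2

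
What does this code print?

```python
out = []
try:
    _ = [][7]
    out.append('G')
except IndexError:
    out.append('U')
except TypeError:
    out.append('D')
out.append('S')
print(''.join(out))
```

Execution trace: 'U' (except IndexError) → 'S' (after the try/except). Output: US

Answer: US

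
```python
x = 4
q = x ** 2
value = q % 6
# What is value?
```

Trace:
`x = 4` → x = 4
`q = x ** 2` → q = 16
`value = q % 6` → value = 4
So value = 4

Answer: 4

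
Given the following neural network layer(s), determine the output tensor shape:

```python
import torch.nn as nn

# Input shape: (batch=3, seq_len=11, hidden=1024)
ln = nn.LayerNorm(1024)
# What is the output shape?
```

Input: (3, 11, 1024) -> Output: (3, 11, 1024)

Answer: (3, 11, 1024)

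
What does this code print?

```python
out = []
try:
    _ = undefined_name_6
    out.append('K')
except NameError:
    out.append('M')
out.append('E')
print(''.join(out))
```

Execution trace: 'M' (except NameError) → 'E' (after the try/except). Output: ME

Answer: ME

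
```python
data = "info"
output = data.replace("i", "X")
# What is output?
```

Trace:
`data = "info"` → data = 'info'
`output = data.replace("i", "X")` → output = 'Xnfo'
So output = 'Xnfo'

Answer: 'Xnfo'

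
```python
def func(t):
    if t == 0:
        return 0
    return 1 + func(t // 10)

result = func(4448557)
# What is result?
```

Count of digits of 4448557: 7

Answer: 7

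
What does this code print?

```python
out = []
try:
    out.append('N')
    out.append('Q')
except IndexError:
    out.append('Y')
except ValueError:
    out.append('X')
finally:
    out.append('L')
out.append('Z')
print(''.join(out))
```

Execution trace: 'N' (try body) → 'Q' (try body, no exception) → 'L' (finally) → 'Z' (after the try/except). Output: NQLZ

Answer: NQLZ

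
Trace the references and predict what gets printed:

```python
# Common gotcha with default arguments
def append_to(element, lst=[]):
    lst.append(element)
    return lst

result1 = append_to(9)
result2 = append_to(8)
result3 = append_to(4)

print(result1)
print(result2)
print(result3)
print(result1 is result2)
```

Key concept: mutable default argument gotcha.
Step by step:
`result1 = append_to(9)` → result1 = [9]
`result2 = append_to(8)` → result1 = [9, 8] (same object as result2); result2 = [9, 8] (same object as result1)
`result3 = append_to(4)` → result1 = [9, 8, 4] (same object as result2, result3); result2 = [9, 8, 4] (same object as result1, result3); result3 = [9, 8, 4] (same object as result1, result2)
`print(result1)` → prints [9, 8, 4]
`print(result2)` → prints [9, 8, 4]
`print(result3)` → prints [9, 8, 4]
`print(result1 is result2)` → prints True

Answer:
[9, 8, 4]
[9, 8, 4]
[9, 8, 4]
True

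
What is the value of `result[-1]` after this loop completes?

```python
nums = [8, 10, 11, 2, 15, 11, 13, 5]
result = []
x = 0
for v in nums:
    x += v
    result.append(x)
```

Cumulative sum ends at 75
`result` takes the values: [] → [8] → [8, 18] → [8, 18, 29] → [8, 18, 29, 31] → [8, 18, 29, 31, 46] → [8, 18, 29, 31, 46, 57] → [8, 18, 29, 31, 46, 57, 70] → [8, 18, 29, 31, 46, 57, 70, 75]
So `result[-1]` = 75

Answer: 75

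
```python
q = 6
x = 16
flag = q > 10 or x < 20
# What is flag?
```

Trace:
`q = 6` → q = 6
`x = 16` → x = 16
`flag = q > 10 or x < 20` → flag = True
So flag = True

Answer: True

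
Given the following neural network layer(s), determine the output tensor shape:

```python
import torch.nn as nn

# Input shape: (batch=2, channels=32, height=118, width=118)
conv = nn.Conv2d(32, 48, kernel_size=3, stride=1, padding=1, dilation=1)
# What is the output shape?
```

Input: (2, 32, 118, 118) -> Output: (2, 48, 118, 118)

Answer: (2, 48, 118, 118)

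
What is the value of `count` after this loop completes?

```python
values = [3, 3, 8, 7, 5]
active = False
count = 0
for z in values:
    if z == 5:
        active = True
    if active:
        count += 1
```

Count elements after first 5 in [3, 3, 8, 7, 5]
`count` takes the values: 0 → 1

Answer: 1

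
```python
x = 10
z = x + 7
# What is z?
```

Trace:
`x = 10` → x = 10
`z = x + 7` → z = 17
So z = 17

Answer: 17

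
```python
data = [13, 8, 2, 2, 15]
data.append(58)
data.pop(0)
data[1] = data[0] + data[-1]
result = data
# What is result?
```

Trace:
`data = [13, 8, 2, 2, 15]` → data = [13, 8, 2, 2, 15]
`data.append(58)` → data = [13, 8, 2, 2, 15, 58]
`data.pop(0)` → data = [8, 2, 2, 15, 58]
`data[1] = data[0] + data[-1]` → data = [8, 66, 2, 15, 58]
`result = data` → result = [8, 66, 2, 15, 58]
So result = [8, 66, 2, 15, 58]

Answer: [8, 66, 2, 15, 58]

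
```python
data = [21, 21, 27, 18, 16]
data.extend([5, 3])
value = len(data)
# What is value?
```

Trace:
`data = [21, 21, 27, 18, 16]` → data = [21, 21, 27, 18, 16]
`data.extend([5, 3])` → data = [21, 21, 27, 18, 16, 5, 3]
`value = len(data)` → value = 7
So value = 7

Answer: 7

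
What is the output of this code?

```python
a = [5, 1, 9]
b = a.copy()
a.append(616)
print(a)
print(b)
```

Key concept: list.copy() creates independent copy.
Step by step:
`a = [5, 1, 9]` → a = [5, 1, 9]
`b = a.copy()` → b = [5, 1, 9]
`a.append(616)` → a = [5, 1, 9, 616]
`print(a)` → prints [5, 1, 9, 616]
`print(b)` → prints [5, 1, 9]

Answer:
[5, 1, 9, 616]
[5, 1, 9]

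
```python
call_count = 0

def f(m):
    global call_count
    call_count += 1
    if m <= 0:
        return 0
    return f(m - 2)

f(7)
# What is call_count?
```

Linear recursion stepping by 2: 5 calls from m=7 down to ≤0.

Answer: 5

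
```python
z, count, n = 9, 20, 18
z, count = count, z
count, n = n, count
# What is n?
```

Trace:
`z, count, n = 9, 20, 18` → z = 9; count = 20; n = 18
`z, count = count, z` → z = 20; count = 9
`count, n = n, count` → count = 18; n = 9
So n = 9

Answer: 9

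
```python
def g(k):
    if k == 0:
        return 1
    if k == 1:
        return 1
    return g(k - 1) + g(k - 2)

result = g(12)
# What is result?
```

Build up from base cases: g(0)=1, g(1)=1, g(2)=2, g(3)=3, g(4)=5, g(5)=8, g(6)=13, ..., g(12)=233

Answer: 233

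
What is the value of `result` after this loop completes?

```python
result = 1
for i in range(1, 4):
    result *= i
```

3! = 6
`result` takes the values: 1 → 2 → 6

Answer: 6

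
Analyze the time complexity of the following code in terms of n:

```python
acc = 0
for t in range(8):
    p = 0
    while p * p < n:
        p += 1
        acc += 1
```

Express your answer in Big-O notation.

Each loop level contributes: 1 × √n. Multiplying the contributions gives O(√n).

Answer: O(√n)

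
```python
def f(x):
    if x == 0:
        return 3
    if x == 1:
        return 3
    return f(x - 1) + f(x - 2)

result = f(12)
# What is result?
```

Build up from base cases: f(0)=3, f(1)=3, f(2)=6, f(3)=9, f(4)=15, f(5)=24, f(6)=39, ..., f(12)=699

Answer: 699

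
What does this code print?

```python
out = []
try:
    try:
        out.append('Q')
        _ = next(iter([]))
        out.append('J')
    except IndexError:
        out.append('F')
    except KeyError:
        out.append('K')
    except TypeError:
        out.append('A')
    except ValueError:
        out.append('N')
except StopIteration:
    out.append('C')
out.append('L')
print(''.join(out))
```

Execution trace: 'Q' (try body) → 'C' (outer except StopIteration) → 'L' (after the try/except). Output: QCL

Answer: QCL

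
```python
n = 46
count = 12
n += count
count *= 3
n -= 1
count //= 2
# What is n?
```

Trace:
`n = 46` → n = 46
`count = 12` → count = 12
`n += count` → n = 58
`count *= 3` → count = 36
`n -= 1` → n = 57
`count //= 2` → count = 18
So n = 57

Answer: 57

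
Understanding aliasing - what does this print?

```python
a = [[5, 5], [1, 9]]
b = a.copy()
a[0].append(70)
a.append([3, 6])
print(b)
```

Key concept: shallow copy with nested lists.
Step by step:
`a = [[5, 5], [1, 9]]` → a = [[5, 5], [1, 9]]
`b = a.copy()` → b = [[5, 5], [1, 9]]
`a[0].append(70)` → a = [[5, 5, 70], [1, 9]]; b = [[5, 5, 70], [1, 9]]
`a.append([3, 6])` → a = [[5, 5, 70], [1, 9], [3, 6]]
`print(b)` → prints [[5, 5, 70], [1, 9]]

Answer: [[5, 5, 70], [1, 9]]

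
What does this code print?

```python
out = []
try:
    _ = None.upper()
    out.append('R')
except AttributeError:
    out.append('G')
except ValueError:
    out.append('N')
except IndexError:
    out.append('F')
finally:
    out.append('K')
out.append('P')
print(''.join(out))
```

Execution trace: 'G' (except AttributeError) → 'K' (finally) → 'P' (after the try/except). Output: GKP

Answer: GKP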